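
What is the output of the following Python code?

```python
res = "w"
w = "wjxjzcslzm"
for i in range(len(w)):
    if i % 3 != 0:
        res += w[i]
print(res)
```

i=0: skip
i=1: add 'j' → 'wj'
i=2: add 'x' → 'wjx'
i=3: skip
i=4: add 'z' → 'wjxz'
i=5: add 'c' → 'wjxzc'
i=6: skip
i=7: add 'l' → 'wjxzcl'
i=8: add 'z' → 'wjxzclz'
i=9: skip

wjxzclz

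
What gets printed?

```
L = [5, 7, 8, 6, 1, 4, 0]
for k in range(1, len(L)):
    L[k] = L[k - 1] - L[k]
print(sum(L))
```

k=1: L[1] = 5-7 = -2 → [5, -2, 8, 6, 1, 4, 0]
k=2: L[2] = (-2)-8 = -10 → [5, -2, -10, 6, 1, 4, 0]
k=3: L[3] = (-10)-6 = -16 → [5, -2, -10, -16, 1, 4, 0]
k=4: L[4] = (-16)-1 = -17 → [5, -2, -10, -16, -17, 4, 0]
k=5: L[5] = (-17)-4 = -21 → [5, -2, -10, -16, -17, -21, 0]
k=6: L[6] = (-21)-0 = -21 → [5, -2, -10, -16, -17, -21, -21]
sum = -82

-82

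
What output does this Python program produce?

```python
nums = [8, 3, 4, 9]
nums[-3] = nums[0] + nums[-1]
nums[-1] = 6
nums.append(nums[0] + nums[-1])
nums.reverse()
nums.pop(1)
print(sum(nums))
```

nums[-3] = nums[0]+nums[-1] = 8+9 = 17 → [8, 17, 4, 9]
nums[-1] = 6 → [8, 17, 4, 6]
append nums[0]+nums[-1] = 8+6 = 14 → [8, 17, 4, 6, 14]
reverse → [14, 6, 4, 17, 8]
pop(1) removes 6 → [14, 4, 17, 8]
sum = 43

43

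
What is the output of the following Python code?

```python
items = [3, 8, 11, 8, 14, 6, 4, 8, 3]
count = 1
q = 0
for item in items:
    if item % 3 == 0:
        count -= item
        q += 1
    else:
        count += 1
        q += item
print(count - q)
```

-61

item=3: %3==0, count = 1-3 = -2; q=1
item=8: not %3==0, count = (-2)+1 = -1; q=9
item=11: not %3==0, count = (-1)+1 = 0; q=20
item=8: not %3==0, count = 0+1 = 1; q=28
item=14: not %3==0, count = 1+1 = 2; q=42
item=6: %3==0, count = 2-6 = -4; q=43
item=4: not %3==0, count = (-4)+1 = -3; q=47
item=8: not %3==0, count = (-3)+1 = -2; q=55
item=3: %3==0, count = (-2)-3 = -5; q=56
count-q = (-5)-56 = -61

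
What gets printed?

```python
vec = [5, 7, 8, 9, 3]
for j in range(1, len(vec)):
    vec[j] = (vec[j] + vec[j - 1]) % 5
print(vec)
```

[5, 2, 0, 4, 2]

j=1: vec[1] = (7+5)%5 = 2 → [5, 2, 8, 9, 3]
j=2: vec[2] = (8+2)%5 = 0 → [5, 2, 0, 9, 3]
j=3: vec[3] = (9+0)%5 = 4 → [5, 2, 0, 4, 3]
j=4: vec[4] = (3+4)%5 = 2 → [5, 2, 0, 4, 2]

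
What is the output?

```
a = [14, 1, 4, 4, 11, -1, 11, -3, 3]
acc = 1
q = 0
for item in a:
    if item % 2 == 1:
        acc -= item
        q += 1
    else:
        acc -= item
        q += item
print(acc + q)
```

item=14: not odd, acc = 1-14 = -13; q=14
item=1: odd, acc = (-13)-1 = -14; q=15
item=4: not odd, acc = (-14)-4 = -18; q=19
item=4: not odd, acc = (-18)-4 = -22; q=23
item=11: odd, acc = (-22)-11 = -33; q=24
item=-1: odd, acc = (-33)-(-1) = -32; q=25
item=11: odd, acc = (-32)-11 = -43; q=26
item=-3: odd, acc = (-43)-(-3) = -40; q=27
item=3: odd, acc = (-40)-3 = -43; q=28
acc+q = (-43)+28 = -15

-15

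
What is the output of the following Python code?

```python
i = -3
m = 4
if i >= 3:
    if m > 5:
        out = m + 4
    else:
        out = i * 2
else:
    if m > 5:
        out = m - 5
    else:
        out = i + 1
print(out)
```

-2

i=-3, m=4
i >= 3 is False; m > 5 is False
→ out = i + 1 = -2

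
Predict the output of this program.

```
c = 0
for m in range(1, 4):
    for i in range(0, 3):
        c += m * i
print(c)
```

m=1,i=0: c = 0+0 = 0
m=1,i=1: c = 0+1 = 1
m=1,i=2: c = 1+2 = 3
m=2,i=0: c = 3+0 = 3
m=2,i=1: c = 3+2 = 5
m=2,i=2: c = 5+4 = 9
m=3,i=0: c = 9+0 = 9
m=3,i=1: c = 9+3 = 12
m=3,i=2: c = 12+6 = 18

18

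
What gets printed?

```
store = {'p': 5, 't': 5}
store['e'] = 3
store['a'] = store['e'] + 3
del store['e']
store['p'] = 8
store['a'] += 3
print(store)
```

store['e'] = 3 → {'p': 5, 't': 5, 'e': 3}
store['a'] = store['e']+3 = 6 → {'p': 5, 't': 5, 'e': 3, 'a': 6}
del 'e' → {'p': 5, 't': 5, 'a': 6}
store['p'] = 8 → {'p': 8, 't': 5, 'a': 6}
store['a'] = 6+3 = 9 → {'p': 8, 't': 5, 'a': 9}

{'p': 8, 't': 5, 'a': 9}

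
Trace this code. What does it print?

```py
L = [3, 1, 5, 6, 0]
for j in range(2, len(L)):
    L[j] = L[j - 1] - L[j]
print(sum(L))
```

j=2: L[2] = 1-5 = -4 → [3, 1, -4, 6, 0]
j=3: L[3] = (-4)-6 = -10 → [3, 1, -4, -10, 0]
j=4: L[4] = (-10)-0 = -10 → [3, 1, -4, -10, -10]
sum = -20

-20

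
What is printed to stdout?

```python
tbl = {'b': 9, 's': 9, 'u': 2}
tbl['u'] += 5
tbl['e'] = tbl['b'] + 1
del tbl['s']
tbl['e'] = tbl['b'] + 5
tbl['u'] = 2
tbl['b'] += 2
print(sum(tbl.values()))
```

tbl['u'] = 2+5 = 7 → {'b': 9, 's': 9, 'u': 7}
tbl['e'] = tbl['b']+1 = 10 → {'b': 9, 's': 9, 'u': 7, 'e': 10}
del 's' → {'b': 9, 'u': 7, 'e': 10}
tbl['e'] = tbl['b']+5 = 14 → {'b': 9, 'u': 7, 'e': 14}
tbl['u'] = 2 → {'b': 9, 'u': 2, 'e': 14}
tbl['b'] = 9+2 = 11 → {'b': 11, 'u': 2, 'e': 14}
sum of values = 27

27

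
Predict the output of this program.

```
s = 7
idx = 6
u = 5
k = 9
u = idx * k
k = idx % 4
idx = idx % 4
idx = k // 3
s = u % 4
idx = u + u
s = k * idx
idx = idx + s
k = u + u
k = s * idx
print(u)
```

54

u = 6*9 = 54
k = 6%4 = 2
idx = 6%4 = 2
idx = 2//3 = 0
s = 54%4 = 2
idx = 54+54 = 108
s = 2*108 = 216
idx = 108+216 = 324
k = 54+54 = 108
k = 216*324 = 69984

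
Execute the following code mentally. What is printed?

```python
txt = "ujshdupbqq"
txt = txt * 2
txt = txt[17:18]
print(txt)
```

b

repeat ×2 → 'ujshdupbqqujshdupbqq'
slice [17:18] → 'b'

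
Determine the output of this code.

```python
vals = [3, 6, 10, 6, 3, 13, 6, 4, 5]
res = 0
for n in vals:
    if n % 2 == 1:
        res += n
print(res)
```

n=3: odd, res = 0+3 = 3
n=6: not odd
n=10: not odd
n=6: not odd
n=3: odd, res = 3+3 = 6
n=13: odd, res = 6+13 = 19
n=6: not odd
n=4: not odd
n=5: odd, res = 19+5 = 24

24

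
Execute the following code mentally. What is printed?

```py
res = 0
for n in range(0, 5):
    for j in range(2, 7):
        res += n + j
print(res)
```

150

n=0,j=2: res = 0+2 = 2
n=0,j=3: res = 2+3 = 5
n=0,j=4: res = 5+4 = 9
n=0,j=5: res = 9+5 = 14
n=0,j=6: res = 14+6 = 20
n=1,j=2: res = 20+3 = 23
n=1,j=3: res = 23+4 = 27
n=1,j=4: res = 27+5 = 32
n=1,j=5: res = 32+6 = 38
n=1,j=6: res = 38+7 = 45
n=2,j=2: res = 45+4 = 49
n=2,j=3: res = 49+5 = 54
n=2,j=4: res = 54+6 = 60
n=2,j=5: res = 60+7 = 67
n=2,j=6: res = 67+8 = 75
n=3,j=2: res = 75+5 = 80
n=3,j=3: res = 80+6 = 86
n=3,j=4: res = 86+7 = 93
n=3,j=5: res = 93+8 = 101
n=3,j=6: res = 101+9 = 110
n=4,j=2: res = 110+6 = 116
n=4,j=3: res = 116+7 = 123
n=4,j=4: res = 123+8 = 131
n=4,j=5: res = 131+9 = 140
n=4,j=6: res = 140+10 = 150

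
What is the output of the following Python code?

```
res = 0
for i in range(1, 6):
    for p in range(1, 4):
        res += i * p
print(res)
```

90

i=1,p=1: res = 0+1 = 1
i=1,p=2: res = 1+2 = 3
i=1,p=3: res = 3+3 = 6
i=2,p=1: res = 6+2 = 8
i=2,p=2: res = 8+4 = 12
i=2,p=3: res = 12+6 = 18
i=3,p=1: res = 18+3 = 21
i=3,p=2: res = 21+6 = 27
i=3,p=3: res = 27+9 = 36
i=4,p=1: res = 36+4 = 40
i=4,p=2: res = 40+8 = 48
i=4,p=3: res = 48+12 = 60
i=5,p=1: res = 60+5 = 65
i=5,p=2: res = 65+10 = 75
i=5,p=3: res = 75+15 = 90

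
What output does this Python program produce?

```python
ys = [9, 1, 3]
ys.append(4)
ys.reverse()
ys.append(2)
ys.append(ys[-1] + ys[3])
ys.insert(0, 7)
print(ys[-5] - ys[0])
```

-4

append 4 → [9, 1, 3, 4]
reverse → [4, 3, 1, 9]
append 2 → [4, 3, 1, 9, 2]
append ys[-1]+ys[3] = 2+9 = 11 → [4, 3, 1, 9, 2, 11]
insert 7 at 0 → [7, 4, 3, 1, 9, 2, 11]
ys[-5]-ys[0] = 3-7 = -4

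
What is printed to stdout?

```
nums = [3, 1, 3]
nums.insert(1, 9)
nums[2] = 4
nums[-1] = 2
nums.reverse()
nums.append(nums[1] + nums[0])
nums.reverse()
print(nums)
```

insert 9 at 1 → [3, 9, 1, 3]
nums[2] = 4 → [3, 9, 4, 3]
nums[-1] = 2 → [3, 9, 4, 2]
reverse → [2, 4, 9, 3]
append nums[1]+nums[0] = 4+2 = 6 → [2, 4, 9, 3, 6]
reverse → [6, 3, 9, 4, 2]

[6, 3, 9, 4, 2]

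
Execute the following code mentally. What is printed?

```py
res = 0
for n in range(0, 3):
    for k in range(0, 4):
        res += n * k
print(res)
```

n=0,k=0: res = 0+0 = 0
n=0,k=1: res = 0+0 = 0
n=0,k=2: res = 0+0 = 0
n=0,k=3: res = 0+0 = 0
n=1,k=0: res = 0+0 = 0
n=1,k=1: res = 0+1 = 1
n=1,k=2: res = 1+2 = 3
n=1,k=3: res = 3+3 = 6
n=2,k=0: res = 6+0 = 6
n=2,k=1: res = 6+2 = 8
n=2,k=2: res = 8+4 = 12
n=2,k=3: res = 12+6 = 18

18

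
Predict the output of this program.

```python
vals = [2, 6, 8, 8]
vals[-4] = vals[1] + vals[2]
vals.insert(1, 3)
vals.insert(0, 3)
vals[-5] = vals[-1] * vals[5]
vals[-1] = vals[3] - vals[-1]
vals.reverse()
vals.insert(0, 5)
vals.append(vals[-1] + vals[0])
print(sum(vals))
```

vals[-4] = vals[1]+vals[2] = 6+8 = 14 → [14, 6, 8, 8]
insert 3 at 1 → [14, 3, 6, 8, 8]
insert 3 at 0 → [3, 14, 3, 6, 8, 8]
vals[-5] = vals[-1]*vals[5] = 8*8 = 64 → [3, 64, 3, 6, 8, 8]
vals[-1] = vals[3]-vals[-1] = 6-8 = -2 → [3, 64, 3, 6, 8, -2]
reverse → [-2, 8, 6, 3, 64, 3]
insert 5 at 0 → [5, -2, 8, 6, 3, 64, 3]
append vals[-1]+vals[0] = 3+5 = 8 → [5, -2, 8, 6, 3, 64, 3, 8]
sum = 95

95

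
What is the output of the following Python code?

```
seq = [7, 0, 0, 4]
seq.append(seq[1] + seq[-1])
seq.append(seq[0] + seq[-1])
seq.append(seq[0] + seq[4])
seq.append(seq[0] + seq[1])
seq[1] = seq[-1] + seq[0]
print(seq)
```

append seq[1]+seq[-1] = 0+4 = 4 → [7, 0, 0, 4, 4]
append seq[0]+seq[-1] = 7+4 = 11 → [7, 0, 0, 4, 4, 11]
append seq[0]+seq[4] = 7+4 = 11 → [7, 0, 0, 4, 4, 11, 11]
append seq[0]+seq[1] = 7+0 = 7 → [7, 0, 0, 4, 4, 11, 11, 7]
seq[1] = seq[-1]+seq[0] = 7+7 = 14 → [7, 14, 0, 4, 4, 11, 11, 7]

[7, 14, 0, 4, 4, 11, 11, 7]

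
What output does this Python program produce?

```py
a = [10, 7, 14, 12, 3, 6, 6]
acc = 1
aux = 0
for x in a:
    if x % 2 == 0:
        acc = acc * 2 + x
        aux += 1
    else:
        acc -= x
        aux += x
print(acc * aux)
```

3690

x=10: even, acc = 1*2+10 = 12; aux=1
x=7: not even, acc = 12-7 = 5; aux=8
x=14: even, acc = 5*2+14 = 24; aux=9
x=12: even, acc = 24*2+12 = 60; aux=10
x=3: not even, acc = 60-3 = 57; aux=13
x=6: even, acc = 57*2+6 = 120; aux=14
x=6: even, acc = 120*2+6 = 246; aux=15
acc*aux = 246*15 = 3690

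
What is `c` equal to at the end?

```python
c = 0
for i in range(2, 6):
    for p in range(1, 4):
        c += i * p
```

84

i=2,p=1: c = 0+2 = 2
i=2,p=2: c = 2+4 = 6
i=2,p=3: c = 6+6 = 12
i=3,p=1: c = 12+3 = 15
i=3,p=2: c = 15+6 = 21
i=3,p=3: c = 21+9 = 30
i=4,p=1: c = 30+4 = 34
i=4,p=2: c = 34+8 = 42
i=4,p=3: c = 42+12 = 54
i=5,p=1: c = 54+5 = 59
i=5,p=2: c = 59+10 = 69
i=5,p=3: c = 69+15 = 84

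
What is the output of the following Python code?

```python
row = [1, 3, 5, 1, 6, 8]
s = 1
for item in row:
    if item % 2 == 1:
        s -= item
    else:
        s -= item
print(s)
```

item=1: odd, s = 1-1 = 0
item=3: odd, s = 0-3 = -3
item=5: odd, s = (-3)-5 = -8
item=1: odd, s = (-8)-1 = -9
item=6: not odd, s = (-9)-6 = -15
item=8: not odd, s = (-15)-8 = -23

-23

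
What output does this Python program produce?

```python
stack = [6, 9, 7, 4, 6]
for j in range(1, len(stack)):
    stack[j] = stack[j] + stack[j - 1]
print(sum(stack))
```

101

j=1: stack[1] = 9+6 = 15 → [6, 15, 7, 4, 6]
j=2: stack[2] = 7+15 = 22 → [6, 15, 22, 4, 6]
j=3: stack[3] = 4+22 = 26 → [6, 15, 22, 26, 6]
j=4: stack[4] = 6+26 = 32 → [6, 15, 22, 26, 32]
sum = 101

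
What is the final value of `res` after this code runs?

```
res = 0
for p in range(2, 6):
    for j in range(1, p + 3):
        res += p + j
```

156

p=2,j=1: res = 0+3 = 3
p=2,j=2: res = 3+4 = 7
p=2,j=3: res = 7+5 = 12
p=2,j=4: res = 12+6 = 18
p=3,j=1: res = 18+4 = 22
p=3,j=2: res = 22+5 = 27
p=3,j=3: res = 27+6 = 33
p=3,j=4: res = 33+7 = 40
p=3,j=5: res = 40+8 = 48
p=4,j=1: res = 48+5 = 53
p=4,j=2: res = 53+6 = 59
p=4,j=3: res = 59+7 = 66
p=4,j=4: res = 66+8 = 74
p=4,j=5: res = 74+9 = 83
p=4,j=6: res = 83+10 = 93
p=5,j=1: res = 93+6 = 99
p=5,j=2: res = 99+7 = 106
p=5,j=3: res = 106+8 = 114
p=5,j=4: res = 114+9 = 123
p=5,j=5: res = 123+10 = 133
p=5,j=6: res = 133+11 = 144
p=5,j=7: res = 144+12 = 156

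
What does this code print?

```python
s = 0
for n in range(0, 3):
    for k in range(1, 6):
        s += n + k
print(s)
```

n=0,k=1: s = 0+1 = 1
n=0,k=2: s = 1+2 = 3
n=0,k=3: s = 3+3 = 6
n=0,k=4: s = 6+4 = 10
n=0,k=5: s = 10+5 = 15
n=1,k=1: s = 15+2 = 17
n=1,k=2: s = 17+3 = 20
n=1,k=3: s = 20+4 = 24
n=1,k=4: s = 24+5 = 29
n=1,k=5: s = 29+6 = 35
n=2,k=1: s = 35+3 = 38
n=2,k=2: s = 38+4 = 42
n=2,k=3: s = 42+5 = 47
n=2,k=4: s = 47+6 = 53
n=2,k=5: s = 53+7 = 60

60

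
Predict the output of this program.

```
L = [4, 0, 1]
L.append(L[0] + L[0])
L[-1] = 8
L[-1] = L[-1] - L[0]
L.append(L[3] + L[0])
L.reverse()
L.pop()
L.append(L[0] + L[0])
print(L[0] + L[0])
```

16

append L[0]+L[0] = 4+4 = 8 → [4, 0, 1, 8]
L[-1] = 8 → [4, 0, 1, 8]
L[-1] = L[-1]-L[0] = 8-4 = 4 → [4, 0, 1, 4]
append L[3]+L[0] = 4+4 = 8 → [4, 0, 1, 4, 8]
reverse → [8, 4, 1, 0, 4]
pop() removes 4 → [8, 4, 1, 0]
append L[0]+L[0] = 8+8 = 16 → [8, 4, 1, 0, 16]
L[0]+L[0] = 8+8 = 16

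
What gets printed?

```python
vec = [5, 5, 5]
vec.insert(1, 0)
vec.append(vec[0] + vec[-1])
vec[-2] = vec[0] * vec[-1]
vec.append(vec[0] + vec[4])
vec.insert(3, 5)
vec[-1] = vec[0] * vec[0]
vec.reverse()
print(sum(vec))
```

insert 0 at 1 → [5, 0, 5, 5]
append vec[0]+vec[-1] = 5+5 = 10 → [5, 0, 5, 5, 10]
vec[-2] = vec[0]*vec[-1] = 5*10 = 50 → [5, 0, 5, 50, 10]
append vec[0]+vec[4] = 5+10 = 15 → [5, 0, 5, 50, 10, 15]
insert 5 at 3 → [5, 0, 5, 5, 50, 10, 15]
vec[-1] = vec[0]*vec[0] = 5*5 = 25 → [5, 0, 5, 5, 50, 10, 25]
reverse → [25, 10, 50, 5, 5, 0, 5]
sum = 100

100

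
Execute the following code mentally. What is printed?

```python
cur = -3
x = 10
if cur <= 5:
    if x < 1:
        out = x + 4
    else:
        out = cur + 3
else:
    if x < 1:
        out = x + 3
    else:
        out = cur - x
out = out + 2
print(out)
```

cur=-3, x=10
cur <= 5 is True; x < 1 is False
→ out = cur + 3 = 0
out = 0+2 = 2

2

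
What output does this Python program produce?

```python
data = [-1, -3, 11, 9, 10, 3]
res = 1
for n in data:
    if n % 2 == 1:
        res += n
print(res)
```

n=-1: odd, res = 1+(-1) = 0
n=-3: odd, res = 0+(-3) = -3
n=11: odd, res = (-3)+11 = 8
n=9: odd, res = 8+9 = 17
n=10: not odd
n=3: odd, res = 17+3 = 20

20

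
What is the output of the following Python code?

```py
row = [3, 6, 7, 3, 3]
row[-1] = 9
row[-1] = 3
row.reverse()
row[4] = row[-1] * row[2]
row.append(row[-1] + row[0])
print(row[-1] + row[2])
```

31

row[-1] = 9 → [3, 6, 7, 3, 9]
row[-1] = 3 → [3, 6, 7, 3, 3]
reverse → [3, 3, 7, 6, 3]
row[4] = row[-1]*row[2] = 3*7 = 21 → [3, 3, 7, 6, 21]
append row[-1]+row[0] = 21+3 = 24 → [3, 3, 7, 6, 21, 24]
row[-1]+row[2] = 24+7 = 31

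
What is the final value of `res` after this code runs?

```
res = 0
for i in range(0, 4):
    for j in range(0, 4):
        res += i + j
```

i=0,j=0: res = 0+0 = 0
i=0,j=1: res = 0+1 = 1
i=0,j=2: res = 1+2 = 3
i=0,j=3: res = 3+3 = 6
i=1,j=0: res = 6+1 = 7
i=1,j=1: res = 7+2 = 9
i=1,j=2: res = 9+3 = 12
i=1,j=3: res = 12+4 = 16
i=2,j=0: res = 16+2 = 18
i=2,j=1: res = 18+3 = 21
i=2,j=2: res = 21+4 = 25
i=2,j=3: res = 25+5 = 30
i=3,j=0: res = 30+3 = 33
i=3,j=1: res = 33+4 = 37
i=3,j=2: res = 37+5 = 42
i=3,j=3: res = 42+6 = 48

48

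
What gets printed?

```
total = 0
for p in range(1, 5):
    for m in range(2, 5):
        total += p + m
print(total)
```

66

p=1,m=2: total = 0+3 = 3
p=1,m=3: total = 3+4 = 7
p=1,m=4: total = 7+5 = 12
p=2,m=2: total = 12+4 = 16
p=2,m=3: total = 16+5 = 21
p=2,m=4: total = 21+6 = 27
p=3,m=2: total = 27+5 = 32
p=3,m=3: total = 32+6 = 38
p=3,m=4: total = 38+7 = 45
p=4,m=2: total = 45+6 = 51
p=4,m=3: total = 51+7 = 58
p=4,m=4: total = 58+8 = 66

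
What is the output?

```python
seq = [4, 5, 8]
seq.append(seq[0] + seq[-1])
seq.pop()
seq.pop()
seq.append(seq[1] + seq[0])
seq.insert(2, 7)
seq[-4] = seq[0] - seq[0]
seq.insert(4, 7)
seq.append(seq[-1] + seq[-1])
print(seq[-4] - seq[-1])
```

-7

append seq[0]+seq[-1] = 4+8 = 12 → [4, 5, 8, 12]
pop() removes 12 → [4, 5, 8]
pop() removes 8 → [4, 5]
append seq[1]+seq[0] = 5+4 = 9 → [4, 5, 9]
insert 7 at 2 → [4, 5, 7, 9]
seq[-4] = seq[0]-seq[0] = 4-4 = 0 → [0, 5, 7, 9]
insert 7 at 4 → [0, 5, 7, 9, 7]
append seq[-1]+seq[-1] = 7+7 = 14 → [0, 5, 7, 9, 7, 14]
seq[-4]-seq[-1] = 7-14 = -7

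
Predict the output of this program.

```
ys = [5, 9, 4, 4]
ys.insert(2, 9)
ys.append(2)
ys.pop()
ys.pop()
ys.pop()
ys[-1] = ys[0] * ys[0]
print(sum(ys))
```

insert 9 at 2 → [5, 9, 9, 4, 4]
append 2 → [5, 9, 9, 4, 4, 2]
pop() removes 2 → [5, 9, 9, 4, 4]
pop() removes 4 → [5, 9, 9, 4]
pop() removes 4 → [5, 9, 9]
ys[-1] = ys[0]*ys[0] = 5*5 = 25 → [5, 9, 25]
sum = 39

39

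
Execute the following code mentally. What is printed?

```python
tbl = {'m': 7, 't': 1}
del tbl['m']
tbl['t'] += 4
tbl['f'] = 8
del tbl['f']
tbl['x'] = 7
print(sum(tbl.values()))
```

12

del 'm' → {'t': 1}
tbl['t'] = 1+4 = 5 → {'t': 5}
tbl['f'] = 8 → {'t': 5, 'f': 8}
del 'f' → {'t': 5}
tbl['x'] = 7 → {'t': 5, 'x': 7}
sum of values = 12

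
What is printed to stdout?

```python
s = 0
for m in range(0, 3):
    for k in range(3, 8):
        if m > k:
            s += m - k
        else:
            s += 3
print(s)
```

45

m=0,k=3: not 0>3, s = 0+3 = 3
m=0,k=4: not 0>4, s = 3+3 = 6
m=0,k=5: not 0>5, s = 6+3 = 9
m=0,k=6: not 0>6, s = 9+3 = 12
m=0,k=7: not 0>7, s = 12+3 = 15
m=1,k=3: not 1>3, s = 15+3 = 18
m=1,k=4: not 1>4, s = 18+3 = 21
m=1,k=5: not 1>5, s = 21+3 = 24
m=1,k=6: not 1>6, s = 24+3 = 27
m=1,k=7: not 1>7, s = 27+3 = 30
m=2,k=3: not 2>3, s = 30+3 = 33
m=2,k=4: not 2>4, s = 33+3 = 36
m=2,k=5: not 2>5, s = 36+3 = 39
m=2,k=6: not 2>6, s = 39+3 = 42
m=2,k=7: not 2>7, s = 42+3 = 45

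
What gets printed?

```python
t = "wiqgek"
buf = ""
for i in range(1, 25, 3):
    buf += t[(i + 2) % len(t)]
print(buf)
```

i=1: add t[3]='g' → 'g'
i=4: add t[0]='w' → 'gw'
i=7: add t[3]='g' → 'gwg'
i=10: add t[0]='w' → 'gwgw'
i=13: add t[3]='g' → 'gwgwg'
i=16: add t[0]='w' → 'gwgwgw'
i=19: add t[3]='g' → 'gwgwgwg'
i=22: add t[0]='w' → 'gwgwgwgw'

gwgwgwgw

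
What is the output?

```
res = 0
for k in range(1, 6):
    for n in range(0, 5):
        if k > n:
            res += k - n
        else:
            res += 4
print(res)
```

k=1,n=0: 1>0, res = 0+1 = 1
k=1,n=1: not 1>1, res = 1+4 = 5
k=1,n=2: not 1>2, res = 5+4 = 9
k=1,n=3: not 1>3, res = 9+4 = 13
k=1,n=4: not 1>4, res = 13+4 = 17
k=2,n=0: 2>0, res = 17+2 = 19
k=2,n=1: 2>1, res = 19+1 = 20
k=2,n=2: not 2>2, res = 20+4 = 24
k=2,n=3: not 2>3, res = 24+4 = 28
k=2,n=4: not 2>4, res = 28+4 = 32
k=3,n=0: 3>0, res = 32+3 = 35
k=3,n=1: 3>1, res = 35+2 = 37
k=3,n=2: 3>2, res = 37+1 = 38
k=3,n=3: not 3>3, res = 38+4 = 42
k=3,n=4: not 3>4, res = 42+4 = 46
k=4,n=0: 4>0, res = 46+4 = 50
k=4,n=1: 4>1, res = 50+3 = 53
k=4,n=2: 4>2, res = 53+2 = 55
k=4,n=3: 4>3, res = 55+1 = 56
k=4,n=4: not 4>4, res = 56+4 = 60
k=5,n=0: 5>0, res = 60+5 = 65
k=5,n=1: 5>1, res = 65+4 = 69
k=5,n=2: 5>2, res = 69+3 = 72
k=5,n=3: 5>3, res = 72+2 = 74
k=5,n=4: 5>4, res = 74+1 = 75

75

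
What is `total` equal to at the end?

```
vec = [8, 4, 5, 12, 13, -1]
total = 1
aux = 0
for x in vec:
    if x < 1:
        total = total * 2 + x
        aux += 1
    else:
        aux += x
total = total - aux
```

-42

x=8: not <1; aux=8
x=4: not <1; aux=12
x=5: not <1; aux=17
x=12: not <1; aux=29
x=13: not <1; aux=42
x=-1: <1, total = 1*2+(-1) = 1; aux=43
total-aux = 1-43 = -42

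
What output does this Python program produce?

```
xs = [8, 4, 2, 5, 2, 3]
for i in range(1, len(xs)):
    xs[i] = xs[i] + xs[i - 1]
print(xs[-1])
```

i=1: xs[1] = 4+8 = 12 → [8, 12, 2, 5, 2, 3]
i=2: xs[2] = 2+12 = 14 → [8, 12, 14, 5, 2, 3]
i=3: xs[3] = 5+14 = 19 → [8, 12, 14, 19, 2, 3]
i=4: xs[4] = 2+19 = 21 → [8, 12, 14, 19, 21, 3]
i=5: xs[5] = 3+21 = 24 → [8, 12, 14, 19, 21, 24]

24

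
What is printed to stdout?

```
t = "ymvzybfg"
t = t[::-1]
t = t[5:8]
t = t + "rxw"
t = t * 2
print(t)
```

vmyrxwvmyrxw

reverse → 'gfbyzvmy'
slice [5:8] → 'vmy'
+ 'rxw' → 'vmyrxw'
repeat ×2 → 'vmyrxwvmyrxw'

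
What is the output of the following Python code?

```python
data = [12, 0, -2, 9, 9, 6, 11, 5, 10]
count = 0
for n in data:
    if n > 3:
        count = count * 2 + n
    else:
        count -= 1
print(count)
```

1184

n=12: >3, count = 0*2+12 = 12
n=0: not >3, count = 12-1 = 11
n=-2: not >3, count = 11-1 = 10
n=9: >3, count = 10*2+9 = 29
n=9: >3, count = 29*2+9 = 67
n=6: >3, count = 67*2+6 = 140
n=11: >3, count = 140*2+11 = 291
n=5: >3, count = 291*2+5 = 587
n=10: >3, count = 587*2+10 = 1184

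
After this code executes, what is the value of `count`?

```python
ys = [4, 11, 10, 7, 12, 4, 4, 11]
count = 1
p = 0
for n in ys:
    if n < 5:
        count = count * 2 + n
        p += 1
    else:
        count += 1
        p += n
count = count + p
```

n=4: <5, count = 1*2+4 = 6; p=1
n=11: not <5, count = 6+1 = 7; p=12
n=10: not <5, count = 7+1 = 8; p=22
n=7: not <5, count = 8+1 = 9; p=29
n=12: not <5, count = 9+1 = 10; p=41
n=4: <5, count = 10*2+4 = 24; p=42
n=4: <5, count = 24*2+4 = 52; p=43
n=11: not <5, count = 52+1 = 53; p=54
count+p = 53+54 = 107

107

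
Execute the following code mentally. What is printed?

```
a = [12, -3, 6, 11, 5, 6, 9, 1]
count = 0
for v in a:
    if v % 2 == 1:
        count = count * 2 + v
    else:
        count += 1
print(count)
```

v=12: not odd, count = 0+1 = 1
v=-3: odd, count = 1*2+(-3) = -1
v=6: not odd, count = (-1)+1 = 0
v=11: odd, count = 0*2+11 = 11
v=5: odd, count = 11*2+5 = 27
v=6: not odd, count = 27+1 = 28
v=9: odd, count = 28*2+9 = 65
v=1: odd, count = 65*2+1 = 131

131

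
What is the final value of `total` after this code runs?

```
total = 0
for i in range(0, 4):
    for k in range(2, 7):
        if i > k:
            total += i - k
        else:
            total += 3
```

58

i=0,k=2: not 0>2, total = 0+3 = 3
i=0,k=3: not 0>3, total = 3+3 = 6
i=0,k=4: not 0>4, total = 6+3 = 9
i=0,k=5: not 0>5, total = 9+3 = 12
i=0,k=6: not 0>6, total = 12+3 = 15
i=1,k=2: not 1>2, total = 15+3 = 18
i=1,k=3: not 1>3, total = 18+3 = 21
i=1,k=4: not 1>4, total = 21+3 = 24
i=1,k=5: not 1>5, total = 24+3 = 27
i=1,k=6: not 1>6, total = 27+3 = 30
i=2,k=2: not 2>2, total = 30+3 = 33
i=2,k=3: not 2>3, total = 33+3 = 36
i=2,k=4: not 2>4, total = 36+3 = 39
i=2,k=5: not 2>5, total = 39+3 = 42
i=2,k=6: not 2>6, total = 42+3 = 45
i=3,k=2: 3>2, total = 45+1 = 46
i=3,k=3: not 3>3, total = 46+3 = 49
i=3,k=4: not 3>4, total = 49+3 = 52
i=3,k=5: not 3>5, total = 52+3 = 55
i=3,k=6: not 3>6, total = 55+3 = 58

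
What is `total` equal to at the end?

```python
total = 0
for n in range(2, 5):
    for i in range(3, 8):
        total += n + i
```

120

n=2,i=3: total = 0+5 = 5
n=2,i=4: total = 5+6 = 11
n=2,i=5: total = 11+7 = 18
n=2,i=6: total = 18+8 = 26
n=2,i=7: total = 26+9 = 35
n=3,i=3: total = 35+6 = 41
n=3,i=4: total = 41+7 = 48
n=3,i=5: total = 48+8 = 56
n=3,i=6: total = 56+9 = 65
n=3,i=7: total = 65+10 = 75
n=4,i=3: total = 75+7 = 82
n=4,i=4: total = 82+8 = 90
n=4,i=5: total = 90+9 = 99
n=4,i=6: total = 99+10 = 109
n=4,i=7: total = 109+11 = 120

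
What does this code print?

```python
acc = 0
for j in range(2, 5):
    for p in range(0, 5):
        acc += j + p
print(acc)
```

j=2,p=0: acc = 0+2 = 2
j=2,p=1: acc = 2+3 = 5
j=2,p=2: acc = 5+4 = 9
j=2,p=3: acc = 9+5 = 14
j=2,p=4: acc = 14+6 = 20
j=3,p=0: acc = 20+3 = 23
j=3,p=1: acc = 23+4 = 27
j=3,p=2: acc = 27+5 = 32
j=3,p=3: acc = 32+6 = 38
j=3,p=4: acc = 38+7 = 45
j=4,p=0: acc = 45+4 = 49
j=4,p=1: acc = 49+5 = 54
j=4,p=2: acc = 54+6 = 60
j=4,p=3: acc = 60+7 = 67
j=4,p=4: acc = 67+8 = 75

75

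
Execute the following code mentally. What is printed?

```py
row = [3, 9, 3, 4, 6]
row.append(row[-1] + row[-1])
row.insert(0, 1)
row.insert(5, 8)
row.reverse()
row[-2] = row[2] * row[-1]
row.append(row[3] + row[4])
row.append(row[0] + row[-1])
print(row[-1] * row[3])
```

76

append row[-1]+row[-1] = 6+6 = 12 → [3, 9, 3, 4, 6, 12]
insert 1 at 0 → [1, 3, 9, 3, 4, 6, 12]
insert 8 at 5 → [1, 3, 9, 3, 4, 8, 6, 12]
reverse → [12, 6, 8, 4, 3, 9, 3, 1]
row[-2] = row[2]*row[-1] = 8*1 = 8 → [12, 6, 8, 4, 3, 9, 8, 1]
append row[3]+row[4] = 4+3 = 7 → [12, 6, 8, 4, 3, 9, 8, 1, 7]
append row[0]+row[-1] = 12+7 = 19 → [12, 6, 8, 4, 3, 9, 8, 1, 7, 19]
row[-1]*row[3] = 19*4 = 76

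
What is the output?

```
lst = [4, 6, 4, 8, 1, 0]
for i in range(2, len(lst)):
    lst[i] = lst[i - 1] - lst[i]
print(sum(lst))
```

i=2: lst[2] = 6-4 = 2 → [4, 6, 2, 8, 1, 0]
i=3: lst[3] = 2-8 = -6 → [4, 6, 2, -6, 1, 0]
i=4: lst[4] = (-6)-1 = -7 → [4, 6, 2, -6, -7, 0]
i=5: lst[5] = (-7)-0 = -7 → [4, 6, 2, -6, -7, -7]
sum = -8

-8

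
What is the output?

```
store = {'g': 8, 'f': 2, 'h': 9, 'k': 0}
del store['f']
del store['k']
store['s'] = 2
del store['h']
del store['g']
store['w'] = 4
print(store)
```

{'s': 2, 'w': 4}

del 'f' → {'g': 8, 'h': 9, 'k': 0}
del 'k' → {'g': 8, 'h': 9}
store['s'] = 2 → {'g': 8, 'h': 9, 's': 2}
del 'h' → {'g': 8, 's': 2}
del 'g' → {'s': 2}
store['w'] = 4 → {'s': 2, 'w': 4}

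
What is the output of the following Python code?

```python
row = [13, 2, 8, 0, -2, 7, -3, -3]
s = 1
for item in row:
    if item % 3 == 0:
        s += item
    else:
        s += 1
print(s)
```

item=13: not %3==0, s = 1+1 = 2
item=2: not %3==0, s = 2+1 = 3
item=8: not %3==0, s = 3+1 = 4
item=0: %3==0, s = 4+0 = 4
item=-2: not %3==0, s = 4+1 = 5
item=7: not %3==0, s = 5+1 = 6
item=-3: %3==0, s = 6+(-3) = 3
item=-3: %3==0, s = 3+(-3) = 0

0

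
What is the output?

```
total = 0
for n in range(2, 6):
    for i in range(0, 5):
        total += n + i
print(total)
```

110

n=2,i=0: total = 0+2 = 2
n=2,i=1: total = 2+3 = 5
n=2,i=2: total = 5+4 = 9
n=2,i=3: total = 9+5 = 14
n=2,i=4: total = 14+6 = 20
n=3,i=0: total = 20+3 = 23
n=3,i=1: total = 23+4 = 27
n=3,i=2: total = 27+5 = 32
n=3,i=3: total = 32+6 = 38
n=3,i=4: total = 38+7 = 45
n=4,i=0: total = 45+4 = 49
n=4,i=1: total = 49+5 = 54
n=4,i=2: total = 54+6 = 60
n=4,i=3: total = 60+7 = 67
n=4,i=4: total = 67+8 = 75
n=5,i=0: total = 75+5 = 80
n=5,i=1: total = 80+6 = 86
n=5,i=2: total = 86+7 = 93
n=5,i=3: total = 93+8 = 101
n=5,i=4: total = 101+9 = 110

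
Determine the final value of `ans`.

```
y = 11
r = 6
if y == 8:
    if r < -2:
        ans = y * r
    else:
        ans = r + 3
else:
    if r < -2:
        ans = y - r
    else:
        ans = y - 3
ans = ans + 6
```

14

y=11, r=6
y == 8 is False; r < -2 is False
→ ans = y - 3 = 8
ans = 8+6 = 14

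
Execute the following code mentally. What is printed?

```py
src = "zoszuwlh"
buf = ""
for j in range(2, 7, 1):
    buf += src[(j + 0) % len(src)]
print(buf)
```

j=2: add src[2]='s' → 's'
j=3: add src[3]='z' → 'sz'
j=4: add src[4]='u' → 'szu'
j=5: add src[5]='w' → 'szuw'
j=6: add src[6]='l' → 'szuwl'

szuwl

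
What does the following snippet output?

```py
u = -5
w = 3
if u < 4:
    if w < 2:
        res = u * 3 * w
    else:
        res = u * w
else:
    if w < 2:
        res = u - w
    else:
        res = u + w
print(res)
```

u=-5, w=3
u < 4 is True; w < 2 is False
→ res = u * w = -15

-15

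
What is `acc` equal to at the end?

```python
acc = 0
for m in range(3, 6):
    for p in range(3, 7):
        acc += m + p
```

102

m=3,p=3: acc = 0+6 = 6
m=3,p=4: acc = 6+7 = 13
m=3,p=5: acc = 13+8 = 21
m=3,p=6: acc = 21+9 = 30
m=4,p=3: acc = 30+7 = 37
m=4,p=4: acc = 37+8 = 45
m=4,p=5: acc = 45+9 = 54
m=4,p=6: acc = 54+10 = 64
m=5,p=3: acc = 64+8 = 72
m=5,p=4: acc = 72+9 = 81
m=5,p=5: acc = 81+10 = 91
m=5,p=6: acc = 91+11 = 102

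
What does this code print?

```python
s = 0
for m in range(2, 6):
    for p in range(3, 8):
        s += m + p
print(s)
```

170

m=2,p=3: s = 0+5 = 5
m=2,p=4: s = 5+6 = 11
m=2,p=5: s = 11+7 = 18
m=2,p=6: s = 18+8 = 26
m=2,p=7: s = 26+9 = 35
m=3,p=3: s = 35+6 = 41
m=3,p=4: s = 41+7 = 48
m=3,p=5: s = 48+8 = 56
m=3,p=6: s = 56+9 = 65
m=3,p=7: s = 65+10 = 75
m=4,p=3: s = 75+7 = 82
m=4,p=4: s = 82+8 = 90
m=4,p=5: s = 90+9 = 99
m=4,p=6: s = 99+10 = 109
m=4,p=7: s = 109+11 = 120
m=5,p=3: s = 120+8 = 128
m=5,p=4: s = 128+9 = 137
m=5,p=5: s = 137+10 = 147
m=5,p=6: s = 147+11 = 158
m=5,p=7: s = 158+12 = 170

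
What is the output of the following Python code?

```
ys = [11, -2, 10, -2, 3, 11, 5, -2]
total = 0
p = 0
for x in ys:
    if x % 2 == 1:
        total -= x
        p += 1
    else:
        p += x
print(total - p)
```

x=11: odd, total = 0-11 = -11; p=1
x=-2: not odd; p=-1
x=10: not odd; p=9
x=-2: not odd; p=7
x=3: odd, total = (-11)-3 = -14; p=8
x=11: odd, total = (-14)-11 = -25; p=9
x=5: odd, total = (-25)-5 = -30; p=10
x=-2: not odd; p=8
total-p = (-30)-8 = -38

-38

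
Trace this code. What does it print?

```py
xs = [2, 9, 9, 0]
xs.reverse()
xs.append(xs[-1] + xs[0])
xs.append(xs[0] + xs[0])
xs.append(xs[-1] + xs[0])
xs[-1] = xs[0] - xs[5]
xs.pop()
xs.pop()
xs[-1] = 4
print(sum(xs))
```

reverse → [0, 9, 9, 2]
append xs[-1]+xs[0] = 2+0 = 2 → [0, 9, 9, 2, 2]
append xs[0]+xs[0] = 0+0 = 0 → [0, 9, 9, 2, 2, 0]
append xs[-1]+xs[0] = 0+0 = 0 → [0, 9, 9, 2, 2, 0, 0]
xs[-1] = xs[0]-xs[5] = 0-0 = 0 → [0, 9, 9, 2, 2, 0, 0]
pop() removes 0 → [0, 9, 9, 2, 2, 0]
pop() removes 0 → [0, 9, 9, 2, 2]
xs[-1] = 4 → [0, 9, 9, 2, 4]
sum = 24

24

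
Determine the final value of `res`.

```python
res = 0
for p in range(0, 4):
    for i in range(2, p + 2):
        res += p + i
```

30

p=1,i=2: res = 0+3 = 3
p=2,i=2: res = 3+4 = 7
p=2,i=3: res = 7+5 = 12
p=3,i=2: res = 12+5 = 17
p=3,i=3: res = 17+6 = 23
p=3,i=4: res = 23+7 = 30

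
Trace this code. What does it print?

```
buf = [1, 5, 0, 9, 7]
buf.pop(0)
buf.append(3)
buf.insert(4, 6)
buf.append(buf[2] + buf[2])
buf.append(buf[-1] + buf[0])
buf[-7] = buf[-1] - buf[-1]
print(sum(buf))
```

pop(0) removes 1 → [5, 0, 9, 7]
append 3 → [5, 0, 9, 7, 3]
insert 6 at 4 → [5, 0, 9, 7, 6, 3]
append buf[2]+buf[2] = 9+9 = 18 → [5, 0, 9, 7, 6, 3, 18]
append buf[-1]+buf[0] = 18+5 = 23 → [5, 0, 9, 7, 6, 3, 18, 23]
buf[-7] = buf[-1]-buf[-1] = 23-23 = 0 → [5, 0, 9, 7, 6, 3, 18, 23]
sum = 71

71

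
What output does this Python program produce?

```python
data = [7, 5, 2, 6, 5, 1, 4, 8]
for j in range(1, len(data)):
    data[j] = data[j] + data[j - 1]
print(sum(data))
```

j=1: data[1] = 5+7 = 12 → [7, 12, 2, 6, 5, 1, 4, 8]
j=2: data[2] = 2+12 = 14 → [7, 12, 14, 6, 5, 1, 4, 8]
j=3: data[3] = 6+14 = 20 → [7, 12, 14, 20, 5, 1, 4, 8]
j=4: data[4] = 5+20 = 25 → [7, 12, 14, 20, 25, 1, 4, 8]
j=5: data[5] = 1+25 = 26 → [7, 12, 14, 20, 25, 26, 4, 8]
j=6: data[6] = 4+26 = 30 → [7, 12, 14, 20, 25, 26, 30, 8]
j=7: data[7] = 8+30 = 38 → [7, 12, 14, 20, 25, 26, 30, 38]
sum = 172

172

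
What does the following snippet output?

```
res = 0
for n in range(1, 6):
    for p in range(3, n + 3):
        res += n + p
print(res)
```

n=1,p=3: res = 0+4 = 4
n=2,p=3: res = 4+5 = 9
n=2,p=4: res = 9+6 = 15
n=3,p=3: res = 15+6 = 21
n=3,p=4: res = 21+7 = 28
n=3,p=5: res = 28+8 = 36
n=4,p=3: res = 36+7 = 43
n=4,p=4: res = 43+8 = 51
n=4,p=5: res = 51+9 = 60
n=4,p=6: res = 60+10 = 70
n=5,p=3: res = 70+8 = 78
n=5,p=4: res = 78+9 = 87
n=5,p=5: res = 87+10 = 97
n=5,p=6: res = 97+11 = 108
n=5,p=7: res = 108+12 = 120

120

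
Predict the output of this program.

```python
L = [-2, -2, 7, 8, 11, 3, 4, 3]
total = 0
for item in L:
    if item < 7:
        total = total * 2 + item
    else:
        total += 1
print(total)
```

-1

item=-2: <7, total = 0*2+(-2) = -2
item=-2: <7, total = (-2)*2+(-2) = -6
item=7: not <7, total = (-6)+1 = -5
item=8: not <7, total = (-5)+1 = -4
item=11: not <7, total = (-4)+1 = -3
item=3: <7, total = (-3)*2+3 = -3
item=4: <7, total = (-3)*2+4 = -2
item=3: <7, total = (-2)*2+3 = -1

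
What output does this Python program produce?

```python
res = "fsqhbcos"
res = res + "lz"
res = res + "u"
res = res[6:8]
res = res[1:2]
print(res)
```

+ 'lz' → 'fsqhbcoslz'
+ 'u' → 'fsqhbcoslzu'
slice [6:8] → 'os'
slice [1:2] → 's'

s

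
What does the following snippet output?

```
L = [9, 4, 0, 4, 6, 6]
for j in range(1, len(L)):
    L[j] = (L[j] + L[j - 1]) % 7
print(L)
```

[9, 6, 6, 3, 2, 1]

j=1: L[1] = (4+9)%7 = 6 → [9, 6, 0, 4, 6, 6]
j=2: L[2] = (0+6)%7 = 6 → [9, 6, 6, 4, 6, 6]
j=3: L[3] = (4+6)%7 = 3 → [9, 6, 6, 3, 6, 6]
j=4: L[4] = (6+3)%7 = 2 → [9, 6, 6, 3, 2, 6]
j=5: L[5] = (6+2)%7 = 1 → [9, 6, 6, 3, 2, 1]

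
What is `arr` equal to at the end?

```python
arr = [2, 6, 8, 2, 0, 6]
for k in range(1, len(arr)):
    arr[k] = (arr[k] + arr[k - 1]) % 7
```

k=1: arr[1] = (6+2)%7 = 1 → [2, 1, 8, 2, 0, 6]
k=2: arr[2] = (8+1)%7 = 2 → [2, 1, 2, 2, 0, 6]
k=3: arr[3] = (2+2)%7 = 4 → [2, 1, 2, 4, 0, 6]
k=4: arr[4] = (0+4)%7 = 4 → [2, 1, 2, 4, 4, 6]
k=5: arr[5] = (6+4)%7 = 3 → [2, 1, 2, 4, 4, 3]

[2, 1, 2, 4, 4, 3]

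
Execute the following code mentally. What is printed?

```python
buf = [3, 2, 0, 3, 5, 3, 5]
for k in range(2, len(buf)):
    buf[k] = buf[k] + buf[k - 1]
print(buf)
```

[3, 2, 2, 5, 10, 13, 18]

k=2: buf[2] = 0+2 = 2 → [3, 2, 2, 3, 5, 3, 5]
k=3: buf[3] = 3+2 = 5 → [3, 2, 2, 5, 5, 3, 5]
k=4: buf[4] = 5+5 = 10 → [3, 2, 2, 5, 10, 3, 5]
k=5: buf[5] = 3+10 = 13 → [3, 2, 2, 5, 10, 13, 5]
k=6: buf[6] = 5+13 = 18 → [3, 2, 2, 5, 10, 13, 18]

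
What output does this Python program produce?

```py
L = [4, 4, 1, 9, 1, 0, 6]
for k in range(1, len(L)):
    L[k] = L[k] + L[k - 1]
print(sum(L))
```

k=1: L[1] = 4+4 = 8 → [4, 8, 1, 9, 1, 0, 6]
k=2: L[2] = 1+8 = 9 → [4, 8, 9, 9, 1, 0, 6]
k=3: L[3] = 9+9 = 18 → [4, 8, 9, 18, 1, 0, 6]
k=4: L[4] = 1+18 = 19 → [4, 8, 9, 18, 19, 0, 6]
k=5: L[5] = 0+19 = 19 → [4, 8, 9, 18, 19, 19, 6]
k=6: L[6] = 6+19 = 25 → [4, 8, 9, 18, 19, 19, 25]
sum = 102

102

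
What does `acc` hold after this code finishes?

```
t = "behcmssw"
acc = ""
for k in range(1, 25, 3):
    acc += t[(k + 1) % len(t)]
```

'hsbcsemw'

k=1: add t[2]='h' → 'h'
k=4: add t[5]='s' → 'hs'
k=7: add t[0]='b' → 'hsb'
k=10: add t[3]='c' → 'hsbc'
k=13: add t[6]='s' → 'hsbcs'
k=16: add t[1]='e' → 'hsbcse'
k=19: add t[4]='m' → 'hsbcsem'
k=22: add t[7]='w' → 'hsbcsemw'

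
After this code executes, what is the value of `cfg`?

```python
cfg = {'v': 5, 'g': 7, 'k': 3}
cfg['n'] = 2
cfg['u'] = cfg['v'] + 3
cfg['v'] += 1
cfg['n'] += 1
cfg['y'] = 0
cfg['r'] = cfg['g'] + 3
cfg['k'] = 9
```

cfg['n'] = 2 → {'v': 5, 'g': 7, 'k': 3, 'n': 2}
cfg['u'] = cfg['v']+3 = 8 → {'v': 5, 'g': 7, 'k': 3, 'n': 2, 'u': 8}
cfg['v'] = 5+1 = 6 → {'v': 6, 'g': 7, 'k': 3, 'n': 2, 'u': 8}
cfg['n'] = 2+1 = 3 → {'v': 6, 'g': 7, 'k': 3, 'n': 3, 'u': 8}
cfg['y'] = 0 → {'v': 6, 'g': 7, 'k': 3, 'n': 3, 'u': 8, 'y': 0}
cfg['r'] = cfg['g']+3 = 10 → {'v': 6, 'g': 7, 'k': 3, 'n': 3, 'u': 8, 'y': 0, 'r': 10}
cfg['k'] = 9 → {'v': 6, 'g': 7, 'k': 9, 'n': 3, 'u': 8, 'y': 0, 'r': 10}

{'v': 6, 'g': 7, 'k': 9, 'n': 3, 'u': 8, 'y': 0, 'r': 10}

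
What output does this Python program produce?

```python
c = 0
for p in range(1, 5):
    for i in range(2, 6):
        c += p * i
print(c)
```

140

p=1,i=2: c = 0+2 = 2
p=1,i=3: c = 2+3 = 5
p=1,i=4: c = 5+4 = 9
p=1,i=5: c = 9+5 = 14
p=2,i=2: c = 14+4 = 18
p=2,i=3: c = 18+6 = 24
p=2,i=4: c = 24+8 = 32
p=2,i=5: c = 32+10 = 42
p=3,i=2: c = 42+6 = 48
p=3,i=3: c = 48+9 = 57
p=3,i=4: c = 57+12 = 69
p=3,i=5: c = 69+15 = 84
p=4,i=2: c = 84+8 = 92
p=4,i=3: c = 92+12 = 104
p=4,i=4: c = 104+16 = 120
p=4,i=5: c = 120+20 = 140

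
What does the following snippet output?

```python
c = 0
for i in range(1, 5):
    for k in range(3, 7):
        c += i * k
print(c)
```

180

i=1,k=3: c = 0+3 = 3
i=1,k=4: c = 3+4 = 7
i=1,k=5: c = 7+5 = 12
i=1,k=6: c = 12+6 = 18
i=2,k=3: c = 18+6 = 24
i=2,k=4: c = 24+8 = 32
i=2,k=5: c = 32+10 = 42
i=2,k=6: c = 42+12 = 54
i=3,k=3: c = 54+9 = 63
i=3,k=4: c = 63+12 = 75
i=3,k=5: c = 75+15 = 90
i=3,k=6: c = 90+18 = 108
i=4,k=3: c = 108+12 = 120
i=4,k=4: c = 120+16 = 136
i=4,k=5: c = 136+20 = 156
i=4,k=6: c = 156+24 = 180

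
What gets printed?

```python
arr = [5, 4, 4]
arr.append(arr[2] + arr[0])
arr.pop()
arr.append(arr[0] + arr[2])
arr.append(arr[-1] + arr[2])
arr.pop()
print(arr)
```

[5, 4, 4, 9]

append arr[2]+arr[0] = 4+5 = 9 → [5, 4, 4, 9]
pop() removes 9 → [5, 4, 4]
append arr[0]+arr[2] = 5+4 = 9 → [5, 4, 4, 9]
append arr[-1]+arr[2] = 9+4 = 13 → [5, 4, 4, 9, 13]
pop() removes 13 → [5, 4, 4, 9]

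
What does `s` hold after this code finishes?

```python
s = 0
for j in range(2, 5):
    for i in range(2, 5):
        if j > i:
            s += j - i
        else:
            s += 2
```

j=2,i=2: not 2>2, s = 0+2 = 2
j=2,i=3: not 2>3, s = 2+2 = 4
j=2,i=4: not 2>4, s = 4+2 = 6
j=3,i=2: 3>2, s = 6+1 = 7
j=3,i=3: not 3>3, s = 7+2 = 9
j=3,i=4: not 3>4, s = 9+2 = 11
j=4,i=2: 4>2, s = 11+2 = 13
j=4,i=3: 4>3, s = 13+1 = 14
j=4,i=4: not 4>4, s = 14+2 = 16

16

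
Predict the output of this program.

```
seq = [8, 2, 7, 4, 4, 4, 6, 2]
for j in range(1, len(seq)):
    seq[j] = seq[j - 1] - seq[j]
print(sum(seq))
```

j=1: seq[1] = 8-2 = 6 → [8, 6, 7, 4, 4, 4, 6, 2]
j=2: seq[2] = 6-7 = -1 → [8, 6, -1, 4, 4, 4, 6, 2]
j=3: seq[3] = (-1)-4 = -5 → [8, 6, -1, -5, 4, 4, 6, 2]
j=4: seq[4] = (-5)-4 = -9 → [8, 6, -1, -5, -9, 4, 6, 2]
j=5: seq[5] = (-9)-4 = -13 → [8, 6, -1, -5, -9, -13, 6, 2]
j=6: seq[6] = (-13)-6 = -19 → [8, 6, -1, -5, -9, -13, -19, 2]
j=7: seq[7] = (-19)-2 = -21 → [8, 6, -1, -5, -9, -13, -19, -21]
sum = -54

-54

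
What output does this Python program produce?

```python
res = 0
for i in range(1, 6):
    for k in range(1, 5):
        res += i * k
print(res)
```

150

i=1,k=1: res = 0+1 = 1
i=1,k=2: res = 1+2 = 3
i=1,k=3: res = 3+3 = 6
i=1,k=4: res = 6+4 = 10
i=2,k=1: res = 10+2 = 12
i=2,k=2: res = 12+4 = 16
i=2,k=3: res = 16+6 = 22
i=2,k=4: res = 22+8 = 30
i=3,k=1: res = 30+3 = 33
i=3,k=2: res = 33+6 = 39
i=3,k=3: res = 39+9 = 48
i=3,k=4: res = 48+12 = 60
i=4,k=1: res = 60+4 = 64
i=4,k=2: res = 64+8 = 72
i=4,k=3: res = 72+12 = 84
i=4,k=4: res = 84+16 = 100
i=5,k=1: res = 100+5 = 105
i=5,k=2: res = 105+10 = 115
i=5,k=3: res = 115+15 = 130
i=5,k=4: res = 130+20 = 150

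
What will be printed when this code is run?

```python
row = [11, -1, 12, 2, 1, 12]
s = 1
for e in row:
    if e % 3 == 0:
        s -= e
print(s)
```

-23

e=11: not %3==0
e=-1: not %3==0
e=12: %3==0, s = 1-12 = -11
e=2: not %3==0
e=1: not %3==0
e=12: %3==0, s = (-11)-12 = -23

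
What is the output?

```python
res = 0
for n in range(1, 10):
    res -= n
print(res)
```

n=1: res = 0-1 = -1
n=2: res = (-1)-2 = -3
n=3: res = (-3)-3 = -6
n=4: res = (-6)-4 = -10
n=5: res = (-10)-5 = -15
n=6: res = (-15)-6 = -21
n=7: res = (-21)-7 = -28
n=8: res = (-28)-8 = -36
n=9: res = (-36)-9 = -45

-45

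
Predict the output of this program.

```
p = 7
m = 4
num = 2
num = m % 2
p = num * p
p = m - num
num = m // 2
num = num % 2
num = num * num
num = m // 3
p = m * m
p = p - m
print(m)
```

num = 4%2 = 0
p = 0*7 = 0
p = 4-0 = 4
num = 4//2 = 2
num = 2%2 = 0
num = 0*0 = 0
num = 4//3 = 1
p = 4*4 = 16
p = 16-4 = 12

4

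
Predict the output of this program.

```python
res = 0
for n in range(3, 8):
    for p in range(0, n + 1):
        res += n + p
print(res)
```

n=3,p=0: res = 0+3 = 3
n=3,p=1: res = 3+4 = 7
n=3,p=2: res = 7+5 = 12
n=3,p=3: res = 12+6 = 18
n=4,p=0: res = 18+4 = 22
n=4,p=1: res = 22+5 = 27
n=4,p=2: res = 27+6 = 33
n=4,p=3: res = 33+7 = 40
n=4,p=4: res = 40+8 = 48
n=5,p=0: res = 48+5 = 53
n=5,p=1: res = 53+6 = 59
n=5,p=2: res = 59+7 = 66
n=5,p=3: res = 66+8 = 74
n=5,p=4: res = 74+9 = 83
n=5,p=5: res = 83+10 = 93
n=6,p=0: res = 93+6 = 99
n=6,p=1: res = 99+7 = 106
n=6,p=2: res = 106+8 = 114
n=6,p=3: res = 114+9 = 123
n=6,p=4: res = 123+10 = 133
n=6,p=5: res = 133+11 = 144
n=6,p=6: res = 144+12 = 156
n=7,p=0: res = 156+7 = 163
n=7,p=1: res = 163+8 = 171
n=7,p=2: res = 171+9 = 180
n=7,p=3: res = 180+10 = 190
n=7,p=4: res = 190+11 = 201
n=7,p=5: res = 201+12 = 213
n=7,p=6: res = 213+13 = 226
n=7,p=7: res = 226+14 = 240

240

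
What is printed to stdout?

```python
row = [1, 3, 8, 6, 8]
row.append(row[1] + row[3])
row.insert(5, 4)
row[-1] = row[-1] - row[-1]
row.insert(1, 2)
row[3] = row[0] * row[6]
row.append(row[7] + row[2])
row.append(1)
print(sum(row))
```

append row[1]+row[3] = 3+6 = 9 → [1, 3, 8, 6, 8, 9]
insert 4 at 5 → [1, 3, 8, 6, 8, 4, 9]
row[-1] = row[-1]-row[-1] = 9-9 = 0 → [1, 3, 8, 6, 8, 4, 0]
insert 2 at 1 → [1, 2, 3, 8, 6, 8, 4, 0]
row[3] = row[0]*row[6] = 1*4 = 4 → [1, 2, 3, 4, 6, 8, 4, 0]
append row[7]+row[2] = 0+3 = 3 → [1, 2, 3, 4, 6, 8, 4, 0, 3]
append 1 → [1, 2, 3, 4, 6, 8, 4, 0, 3, 1]
sum = 32

32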